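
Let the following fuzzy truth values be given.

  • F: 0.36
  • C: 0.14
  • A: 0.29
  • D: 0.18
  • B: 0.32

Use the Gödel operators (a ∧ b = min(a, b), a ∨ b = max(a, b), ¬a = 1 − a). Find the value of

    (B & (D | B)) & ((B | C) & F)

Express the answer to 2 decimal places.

0.32

D | B = max(a, b) on (0.18, 0.32) = 0.32
B & (D | B) = min(a, b) on (0.32, 0.32) = 0.32
B | C = max(a, b) on (0.32, 0.14) = 0.32
(B | C) & F = min(a, b) on (0.32, 0.36) = 0.32
(B & (D | B)) & ((B | C) & F) = min(a, b) on (0.32, 0.32) = 0.32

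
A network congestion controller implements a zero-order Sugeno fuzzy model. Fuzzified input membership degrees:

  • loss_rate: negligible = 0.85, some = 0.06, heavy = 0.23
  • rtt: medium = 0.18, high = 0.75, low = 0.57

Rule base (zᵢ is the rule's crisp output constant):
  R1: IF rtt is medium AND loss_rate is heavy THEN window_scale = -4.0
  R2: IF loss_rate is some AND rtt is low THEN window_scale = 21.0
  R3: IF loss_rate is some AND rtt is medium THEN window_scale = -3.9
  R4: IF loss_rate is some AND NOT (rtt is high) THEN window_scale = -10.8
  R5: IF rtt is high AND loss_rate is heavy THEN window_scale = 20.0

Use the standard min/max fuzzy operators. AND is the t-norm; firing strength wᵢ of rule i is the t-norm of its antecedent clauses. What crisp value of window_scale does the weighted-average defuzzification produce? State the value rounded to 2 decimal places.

R1 (z=-4.0): medium=0.18, heavy=0.23; AND[min(a, b)] → w = 0.18
R2 (z=21.0): some=0.06, low=0.57; AND[min(a, b)] → w = 0.06
R3 (z=-3.9): some=0.06, medium=0.18; AND[min(a, b)] → w = 0.06
R4 (z=-10.8): some=0.06, ¬high=1−0.75=0.25; AND[min(a, b)] → w = 0.06
R5 (z=20.0): high=0.75, heavy=0.23; AND[min(a, b)] → w = 0.23
Weighted average = (0.18·-4.0 + 0.06·21.0 + 0.06·-3.9 + 0.06·-10.8 + 0.23·20.0) / (0.18 + 0.06 + 0.06 + 0.06 + 0.23)
  = 4.2580 / 0.5900 = 7.22

7.22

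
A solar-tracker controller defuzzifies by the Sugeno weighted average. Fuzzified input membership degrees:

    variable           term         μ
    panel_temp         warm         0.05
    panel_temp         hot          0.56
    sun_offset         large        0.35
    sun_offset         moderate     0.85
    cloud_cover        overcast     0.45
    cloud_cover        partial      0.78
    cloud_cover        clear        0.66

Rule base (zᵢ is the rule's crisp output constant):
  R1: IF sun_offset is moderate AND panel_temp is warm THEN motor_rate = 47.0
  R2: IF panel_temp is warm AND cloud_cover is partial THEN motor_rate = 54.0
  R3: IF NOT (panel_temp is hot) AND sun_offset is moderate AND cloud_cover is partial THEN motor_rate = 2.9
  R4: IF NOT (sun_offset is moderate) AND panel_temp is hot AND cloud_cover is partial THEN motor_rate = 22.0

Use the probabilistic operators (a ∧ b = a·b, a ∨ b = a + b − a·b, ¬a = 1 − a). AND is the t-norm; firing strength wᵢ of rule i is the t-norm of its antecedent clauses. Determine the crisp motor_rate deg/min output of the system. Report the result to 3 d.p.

14.567

R1 (z=47.0): moderate=0.85, warm=0.05; AND[a·b] → w = 0.0425
R2 (z=54.0): warm=0.05, partial=0.78; AND[a·b] → w = 0.0390
R3 (z=2.9): ¬hot=1−0.56=0.44, moderate=0.85, partial=0.78; AND[a·b] → w = 0.2917
R4 (z=22.0): ¬moderate=1−0.85=0.15, hot=0.56, partial=0.78; AND[a·b] → w = 0.0655
Weighted average = (0.0425·47.0 + 0.0390·54.0 + 0.2917·2.9 + 0.0655·22.0) / (0.0425 + 0.0390 + 0.2917 + 0.0655)
  = 6.3909 / 0.4387 = 14.567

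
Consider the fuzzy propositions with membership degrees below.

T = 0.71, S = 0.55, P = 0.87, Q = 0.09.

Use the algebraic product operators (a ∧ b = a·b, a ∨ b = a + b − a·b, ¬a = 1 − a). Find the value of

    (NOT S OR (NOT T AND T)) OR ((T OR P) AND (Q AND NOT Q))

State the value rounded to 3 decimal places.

NOT S = 1 − 0.5500 = 0.4500
NOT T = 1 − 0.7100 = 0.2900
NOT T AND T = a·b on (0.2900, 0.7100) = 0.2059
NOT S OR (NOT T AND T) = a + b − a·b on (0.4500, 0.2059) = 0.5632
T OR P = a + b − a·b on (0.7100, 0.8700) = 0.9623
NOT Q = 1 − 0.0900 = 0.9100
Q AND NOT Q = a·b on (0.0900, 0.9100) = 0.0819
(T OR P) AND (Q AND NOT Q) = a·b on (0.9623, 0.0819) = 0.0788
(NOT S OR (NOT T AND T)) OR ((T OR P) AND (Q AND NOT Q)) = a + b − a·b on (0.5632, 0.0788) = 0.5977

0.598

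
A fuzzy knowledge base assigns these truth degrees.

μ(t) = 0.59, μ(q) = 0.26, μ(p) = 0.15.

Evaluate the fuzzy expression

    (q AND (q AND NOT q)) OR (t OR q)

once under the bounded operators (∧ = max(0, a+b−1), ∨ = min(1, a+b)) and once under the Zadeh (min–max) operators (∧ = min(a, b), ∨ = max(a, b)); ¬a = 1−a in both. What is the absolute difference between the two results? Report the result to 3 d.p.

0.260

Under bounded:
  NOT q = 1 − 0.26 = 0.74
  q AND NOT q = max(0, a+b−1) on (0.26, 0.74) = 0.00
  q AND (q AND NOT q) = max(0, a+b−1) on (0.26, 0.00) = 0.00
  t OR q = min(1, a+b) on (0.59, 0.26) = 0.85
  (q AND (q AND NOT q)) OR (t OR q) = min(1, a+b) on (0.00, 0.85) = 0.85
  → value = 0.8500
Under Zadeh (min–max):
  NOT q = 1 − 0.26 = 0.74
  q AND NOT q = min(a, b) on (0.26, 0.74) = 0.26
  q AND (q AND NOT q) = min(a, b) on (0.26, 0.26) = 0.26
  t OR q = max(a, b) on (0.59, 0.26) = 0.59
  (q AND (q AND NOT q)) OR (t OR q) = max(a, b) on (0.26, 0.59) = 0.59
  → value = 0.5900
|0.8500 − 0.5900| = 0.260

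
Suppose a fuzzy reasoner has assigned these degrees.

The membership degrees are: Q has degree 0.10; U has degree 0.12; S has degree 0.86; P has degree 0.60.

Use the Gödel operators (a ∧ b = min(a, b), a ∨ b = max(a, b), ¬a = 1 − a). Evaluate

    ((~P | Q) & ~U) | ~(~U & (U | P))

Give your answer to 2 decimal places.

~P = 1 − 0.60 = 0.40
~P | Q = max(a, b) on (0.40, 0.10) = 0.40
~U = 1 − 0.12 = 0.88
(~P | Q) & ~U = min(a, b) on (0.40, 0.88) = 0.40
~U = 1 − 0.12 = 0.88
U | P = max(a, b) on (0.12, 0.60) = 0.60
~U & (U | P) = min(a, b) on (0.88, 0.60) = 0.60
~(~U & (U | P)) = 1 − 0.60 = 0.40
((~P | Q) & ~U) | ~(~U & (U | P)) = max(a, b) on (0.40, 0.40) = 0.40

0.40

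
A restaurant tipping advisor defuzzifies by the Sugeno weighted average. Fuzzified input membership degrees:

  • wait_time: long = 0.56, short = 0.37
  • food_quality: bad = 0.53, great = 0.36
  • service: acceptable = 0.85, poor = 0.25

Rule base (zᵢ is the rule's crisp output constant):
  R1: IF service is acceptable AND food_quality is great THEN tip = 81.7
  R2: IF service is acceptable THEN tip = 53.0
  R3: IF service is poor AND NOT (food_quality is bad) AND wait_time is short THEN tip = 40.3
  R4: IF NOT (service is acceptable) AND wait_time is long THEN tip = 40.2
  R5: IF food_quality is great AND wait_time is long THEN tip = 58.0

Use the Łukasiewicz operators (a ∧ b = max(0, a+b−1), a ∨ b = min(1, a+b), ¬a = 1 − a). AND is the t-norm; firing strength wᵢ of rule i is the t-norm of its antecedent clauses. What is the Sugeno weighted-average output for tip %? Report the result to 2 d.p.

58.69

R1 (z=81.7): acceptable=0.85, great=0.36; AND[max(0, a+b−1)] → w = 0.21
R2 (z=53.0): acceptable=0.85 → w = 0.85
R3 (z=40.3): poor=0.25, ¬bad=1−0.53=0.47, short=0.37; AND[max(0, a+b−1)] → w = 0.00
R4 (z=40.2): ¬acceptable=1−0.85=0.15, long=0.56; AND[max(0, a+b−1)] → w = 0.00
R5 (z=58.0): great=0.36, long=0.56; AND[max(0, a+b−1)] → w = 0.00
Weighted average = (0.21·81.7 + 0.85·53.0 + 0.00·40.3 + 0.00·40.2 + 0.00·58.0) / (0.21 + 0.85 + 0.00 + 0.00 + 0.00)
  = 62.2070 / 1.0600 = 58.69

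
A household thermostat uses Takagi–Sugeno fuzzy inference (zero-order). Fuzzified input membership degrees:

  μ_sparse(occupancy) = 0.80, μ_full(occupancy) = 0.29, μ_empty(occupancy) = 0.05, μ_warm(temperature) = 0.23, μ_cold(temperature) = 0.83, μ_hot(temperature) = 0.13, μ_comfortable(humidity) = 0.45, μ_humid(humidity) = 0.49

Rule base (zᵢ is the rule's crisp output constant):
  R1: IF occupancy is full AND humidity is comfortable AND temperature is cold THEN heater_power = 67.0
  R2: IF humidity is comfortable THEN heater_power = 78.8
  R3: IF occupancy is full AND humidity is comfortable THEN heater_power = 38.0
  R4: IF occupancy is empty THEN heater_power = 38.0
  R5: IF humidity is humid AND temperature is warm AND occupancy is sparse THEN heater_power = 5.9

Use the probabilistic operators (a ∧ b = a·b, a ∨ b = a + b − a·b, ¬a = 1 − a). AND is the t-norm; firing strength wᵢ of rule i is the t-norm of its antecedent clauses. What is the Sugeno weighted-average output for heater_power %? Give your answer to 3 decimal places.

R1 (z=67.0): full=0.29, comfortable=0.45, cold=0.83; AND[a·b] → w = 0.1083
R2 (z=78.8): comfortable=0.45 → w = 0.4500
R3 (z=38.0): full=0.29, comfortable=0.45; AND[a·b] → w = 0.1305
R4 (z=38.0): empty=0.05 → w = 0.0500
R5 (z=5.9): humid=0.49, warm=0.23, sparse=0.80; AND[a·b] → w = 0.0902
Weighted average = (0.1083·67.0 + 0.4500·78.8 + 0.1305·38.0 + 0.0500·38.0 + 0.0902·5.9) / (0.1083 + 0.4500 + 0.1305 + 0.0500 + 0.0902)
  = 50.1080 / 0.8290 = 60.446

60.446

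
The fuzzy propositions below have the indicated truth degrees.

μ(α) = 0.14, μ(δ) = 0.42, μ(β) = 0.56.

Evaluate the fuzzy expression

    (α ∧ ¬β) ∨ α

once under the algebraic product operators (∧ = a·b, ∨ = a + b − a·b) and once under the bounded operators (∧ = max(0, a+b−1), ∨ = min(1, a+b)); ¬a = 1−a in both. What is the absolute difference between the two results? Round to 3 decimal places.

0.053

Under algebraic product:
  ¬β = 1 − 0.5600 = 0.4400
  α ∧ ¬β = a·b on (0.1400, 0.4400) = 0.0616
  (α ∧ ¬β) ∨ α = a + b − a·b on (0.0616, 0.1400) = 0.1930
  → value = 0.1930
Under bounded:
  ¬β = 1 − 0.56 = 0.44
  α ∧ ¬β = max(0, a+b−1) on (0.14, 0.44) = 0.00
  (α ∧ ¬β) ∨ α = min(1, a+b) on (0.00, 0.14) = 0.14
  → value = 0.1400
|0.1930 − 0.1400| = 0.053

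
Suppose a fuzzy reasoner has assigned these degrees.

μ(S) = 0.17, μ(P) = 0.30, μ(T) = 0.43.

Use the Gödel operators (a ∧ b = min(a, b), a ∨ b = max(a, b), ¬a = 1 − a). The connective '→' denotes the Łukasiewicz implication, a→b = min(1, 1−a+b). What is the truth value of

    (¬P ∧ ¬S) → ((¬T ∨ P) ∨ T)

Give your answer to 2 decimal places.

¬P = 1 − 0.30 = 0.70
¬S = 1 − 0.17 = 0.83
¬P ∧ ¬S = min(a, b) on (0.70, 0.83) = 0.70
¬T = 1 − 0.43 = 0.57
¬T ∨ P = max(a, b) on (0.57, 0.30) = 0.57
(¬T ∨ P) ∨ T = max(a, b) on (0.57, 0.43) = 0.57
(¬P ∧ ¬S) → ((¬T ∨ P) ∨ T)  [Łukasiewicz: min(1, 1−a+b)] with a=0.70, b=0.57 → 0.87

0.87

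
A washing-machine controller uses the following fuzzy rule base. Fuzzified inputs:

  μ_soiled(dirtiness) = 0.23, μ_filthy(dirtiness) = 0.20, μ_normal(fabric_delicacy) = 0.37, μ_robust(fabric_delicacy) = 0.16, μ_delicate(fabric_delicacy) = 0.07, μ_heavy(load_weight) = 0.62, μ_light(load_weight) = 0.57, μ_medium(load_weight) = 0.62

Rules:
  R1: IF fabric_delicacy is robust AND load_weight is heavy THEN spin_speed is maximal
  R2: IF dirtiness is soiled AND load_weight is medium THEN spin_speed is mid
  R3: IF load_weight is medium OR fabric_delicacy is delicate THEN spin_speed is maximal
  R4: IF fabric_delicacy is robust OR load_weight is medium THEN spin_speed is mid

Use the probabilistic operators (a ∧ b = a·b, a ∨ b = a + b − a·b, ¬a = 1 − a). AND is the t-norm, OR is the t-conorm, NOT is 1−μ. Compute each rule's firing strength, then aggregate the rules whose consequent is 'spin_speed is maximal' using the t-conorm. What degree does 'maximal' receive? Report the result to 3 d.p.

0.682

R1: robust=0.16, heavy=0.62; AND[a·b] → w = 0.0992
R2: soiled=0.23, medium=0.62; AND[a·b] → w = 0.1426
R3: medium=0.62, delicate=0.07; OR[a + b − a·b] → w = 0.6466
R4: robust=0.16, medium=0.62; OR[a + b − a·b] → w = 0.6808
Rules with consequent 'maximal': {R1, R3} → strengths 0.0992, 0.6466
Aggregate via t-conorm [a + b − a·b]: 0.6817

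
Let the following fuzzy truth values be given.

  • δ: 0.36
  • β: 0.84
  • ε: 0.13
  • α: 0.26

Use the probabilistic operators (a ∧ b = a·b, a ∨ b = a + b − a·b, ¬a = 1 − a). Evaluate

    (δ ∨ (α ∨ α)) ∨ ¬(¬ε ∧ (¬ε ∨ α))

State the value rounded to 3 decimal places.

α ∨ α = a + b − a·b on (0.2600, 0.2600) = 0.4524
δ ∨ (α ∨ α) = a + b − a·b on (0.3600, 0.4524) = 0.6495
¬ε = 1 − 0.1300 = 0.8700
¬ε = 1 − 0.1300 = 0.8700
¬ε ∨ α = a + b − a·b on (0.8700, 0.2600) = 0.9038
¬ε ∧ (¬ε ∨ α) = a·b on (0.8700, 0.9038) = 0.7863
¬(¬ε ∧ (¬ε ∨ α)) = 1 − 0.7863 = 0.2137
(δ ∨ (α ∨ α)) ∨ ¬(¬ε ∧ (¬ε ∨ α)) = a + b − a·b on (0.6495, 0.2137) = 0.7244

0.724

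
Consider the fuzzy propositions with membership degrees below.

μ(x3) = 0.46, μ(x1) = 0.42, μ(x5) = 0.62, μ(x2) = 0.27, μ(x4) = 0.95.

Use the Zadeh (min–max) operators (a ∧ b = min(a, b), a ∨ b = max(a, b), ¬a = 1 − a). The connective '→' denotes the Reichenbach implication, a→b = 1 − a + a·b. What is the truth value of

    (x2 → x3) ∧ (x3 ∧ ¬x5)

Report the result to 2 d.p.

0.38

x2 → x3  [Reichenbach: 1 − a + a·b] with a=0.27, b=0.46 → 0.85
¬x5 = 1 − 0.62 = 0.38
x3 ∧ ¬x5 = min(a, b) on (0.46, 0.38) = 0.38
(x2 → x3) ∧ (x3 ∧ ¬x5) = min(a, b) on (0.85, 0.38) = 0.38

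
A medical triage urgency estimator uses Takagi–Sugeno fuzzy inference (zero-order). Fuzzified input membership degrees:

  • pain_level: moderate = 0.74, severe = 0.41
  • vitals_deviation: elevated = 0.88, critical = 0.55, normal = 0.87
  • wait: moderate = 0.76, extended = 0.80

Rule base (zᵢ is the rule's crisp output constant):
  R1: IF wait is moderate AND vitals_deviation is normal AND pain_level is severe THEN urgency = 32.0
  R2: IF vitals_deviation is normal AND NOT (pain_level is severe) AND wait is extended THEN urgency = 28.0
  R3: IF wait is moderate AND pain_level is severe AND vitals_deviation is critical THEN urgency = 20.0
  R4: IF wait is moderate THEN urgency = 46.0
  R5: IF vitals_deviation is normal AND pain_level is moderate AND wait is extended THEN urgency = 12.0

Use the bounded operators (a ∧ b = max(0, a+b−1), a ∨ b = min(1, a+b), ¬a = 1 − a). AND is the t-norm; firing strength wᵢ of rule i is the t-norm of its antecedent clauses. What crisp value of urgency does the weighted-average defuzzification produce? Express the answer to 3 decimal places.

32.952

R1 (z=32.0): moderate=0.76, normal=0.87, severe=0.41; AND[max(0, a+b−1)] → w = 0.04
R2 (z=28.0): normal=0.87, ¬severe=1−0.41=0.59, extended=0.80; AND[max(0, a+b−1)] → w = 0.26
R3 (z=20.0): moderate=0.76, severe=0.41, critical=0.55; AND[max(0, a+b−1)] → w = 0.00
R4 (z=46.0): moderate=0.76 → w = 0.76
R5 (z=12.0): normal=0.87, moderate=0.74, extended=0.80; AND[max(0, a+b−1)] → w = 0.41
Weighted average = (0.04·32.0 + 0.26·28.0 + 0.00·20.0 + 0.76·46.0 + 0.41·12.0) / (0.04 + 0.26 + 0.00 + 0.76 + 0.41)
  = 48.4400 / 1.4700 = 32.952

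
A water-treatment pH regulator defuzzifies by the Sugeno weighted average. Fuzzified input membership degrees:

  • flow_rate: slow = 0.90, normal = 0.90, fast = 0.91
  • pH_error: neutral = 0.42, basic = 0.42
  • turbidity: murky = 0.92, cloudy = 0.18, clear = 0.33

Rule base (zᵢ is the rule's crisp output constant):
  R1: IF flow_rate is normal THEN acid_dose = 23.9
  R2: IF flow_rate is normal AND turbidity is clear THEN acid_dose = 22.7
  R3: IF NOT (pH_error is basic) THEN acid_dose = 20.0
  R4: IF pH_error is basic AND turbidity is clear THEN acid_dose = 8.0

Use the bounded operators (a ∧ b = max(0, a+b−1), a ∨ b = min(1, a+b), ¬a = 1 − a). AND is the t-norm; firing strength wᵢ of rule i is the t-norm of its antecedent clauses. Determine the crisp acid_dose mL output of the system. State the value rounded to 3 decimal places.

22.416

R1 (z=23.9): normal=0.90 → w = 0.90
R2 (z=22.7): normal=0.90, clear=0.33; AND[max(0, a+b−1)] → w = 0.23
R3 (z=20.0): ¬basic=1−0.42=0.58 → w = 0.58
R4 (z=8.0): basic=0.42, clear=0.33; AND[max(0, a+b−1)] → w = 0.00
Weighted average = (0.90·23.9 + 0.23·22.7 + 0.58·20.0 + 0.00·8.0) / (0.90 + 0.23 + 0.58 + 0.00)
  = 38.3310 / 1.7100 = 22.416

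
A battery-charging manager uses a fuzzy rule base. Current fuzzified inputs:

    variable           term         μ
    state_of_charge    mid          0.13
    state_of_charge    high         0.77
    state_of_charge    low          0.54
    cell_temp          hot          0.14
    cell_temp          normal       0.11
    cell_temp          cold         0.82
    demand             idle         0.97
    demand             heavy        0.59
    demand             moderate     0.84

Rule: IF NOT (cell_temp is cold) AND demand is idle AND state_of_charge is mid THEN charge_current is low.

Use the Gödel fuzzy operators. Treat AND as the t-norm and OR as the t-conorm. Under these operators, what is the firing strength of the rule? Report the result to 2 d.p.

0.13

firing strength: ¬cold=1−0.82=0.18, idle=0.97, mid=0.13; AND[min(a, b)] → w = 0.13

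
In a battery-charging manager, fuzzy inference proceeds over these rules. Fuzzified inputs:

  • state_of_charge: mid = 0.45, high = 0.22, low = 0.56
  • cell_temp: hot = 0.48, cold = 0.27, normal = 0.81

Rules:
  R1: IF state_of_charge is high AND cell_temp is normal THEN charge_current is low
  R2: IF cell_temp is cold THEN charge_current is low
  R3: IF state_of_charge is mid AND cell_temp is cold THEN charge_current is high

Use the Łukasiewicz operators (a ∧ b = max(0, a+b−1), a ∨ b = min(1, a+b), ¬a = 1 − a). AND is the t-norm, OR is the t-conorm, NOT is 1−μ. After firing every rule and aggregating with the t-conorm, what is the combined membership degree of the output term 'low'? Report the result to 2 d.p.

R1: high=0.22, normal=0.81; AND[max(0, a+b−1)] → w = 0.03
R2: cold=0.27 → w = 0.27
R3: mid=0.45, cold=0.27; AND[max(0, a+b−1)] → w = 0.00
Rules with consequent 'low': {R1, R2} → strengths 0.03, 0.27
Aggregate via t-conorm [min(1, a+b)]: 0.30

0.30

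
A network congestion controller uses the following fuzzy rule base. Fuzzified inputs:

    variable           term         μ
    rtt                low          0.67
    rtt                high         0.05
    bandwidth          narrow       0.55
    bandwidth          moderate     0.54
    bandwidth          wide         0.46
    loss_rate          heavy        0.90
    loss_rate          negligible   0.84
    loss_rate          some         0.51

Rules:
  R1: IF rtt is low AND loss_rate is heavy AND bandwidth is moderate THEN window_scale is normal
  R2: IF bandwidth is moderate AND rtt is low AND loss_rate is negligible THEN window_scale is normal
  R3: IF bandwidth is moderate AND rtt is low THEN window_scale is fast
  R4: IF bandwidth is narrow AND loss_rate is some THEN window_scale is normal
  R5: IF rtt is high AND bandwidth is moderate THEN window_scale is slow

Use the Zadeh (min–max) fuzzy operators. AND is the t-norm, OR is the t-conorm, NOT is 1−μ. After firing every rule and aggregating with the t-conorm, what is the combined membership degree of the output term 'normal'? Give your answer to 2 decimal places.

R1: low=0.67, heavy=0.90, moderate=0.54; AND[min(a, b)] → w = 0.54
R2: moderate=0.54, low=0.67, negligible=0.84; AND[min(a, b)] → w = 0.54
R3: moderate=0.54, low=0.67; AND[min(a, b)] → w = 0.54
R4: narrow=0.55, some=0.51; AND[min(a, b)] → w = 0.51
R5: high=0.05, moderate=0.54; AND[min(a, b)] → w = 0.05
Rules with consequent 'normal': {R1, R2, R4} → strengths 0.54, 0.54, 0.51
Aggregate via t-conorm [max(a, b)]: 0.54

0.54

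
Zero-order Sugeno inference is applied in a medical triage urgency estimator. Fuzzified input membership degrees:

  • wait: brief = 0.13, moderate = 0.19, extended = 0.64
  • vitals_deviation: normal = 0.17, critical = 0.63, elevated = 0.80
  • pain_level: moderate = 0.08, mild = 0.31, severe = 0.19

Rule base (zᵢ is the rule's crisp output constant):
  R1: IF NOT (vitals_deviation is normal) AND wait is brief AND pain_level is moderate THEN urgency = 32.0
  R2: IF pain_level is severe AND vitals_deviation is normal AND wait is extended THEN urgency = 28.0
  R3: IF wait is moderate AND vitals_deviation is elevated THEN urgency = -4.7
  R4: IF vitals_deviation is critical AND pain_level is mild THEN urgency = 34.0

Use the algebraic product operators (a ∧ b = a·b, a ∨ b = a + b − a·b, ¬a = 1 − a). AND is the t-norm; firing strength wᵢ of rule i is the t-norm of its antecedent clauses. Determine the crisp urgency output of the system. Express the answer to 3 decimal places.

R1 (z=32.0): ¬normal=1−0.17=0.83, brief=0.13, moderate=0.08; AND[a·b] → w = 0.0086
R2 (z=28.0): severe=0.19, normal=0.17, extended=0.64; AND[a·b] → w = 0.0207
R3 (z=-4.7): moderate=0.19, elevated=0.80; AND[a·b] → w = 0.1520
R4 (z=34.0): critical=0.63, mild=0.31; AND[a·b] → w = 0.1953
Weighted average = (0.0086·32.0 + 0.0207·28.0 + 0.1520·-4.7 + 0.1953·34.0) / (0.0086 + 0.0207 + 0.1520 + 0.1953)
  = 6.7808 / 0.3766 = 18.005

18.005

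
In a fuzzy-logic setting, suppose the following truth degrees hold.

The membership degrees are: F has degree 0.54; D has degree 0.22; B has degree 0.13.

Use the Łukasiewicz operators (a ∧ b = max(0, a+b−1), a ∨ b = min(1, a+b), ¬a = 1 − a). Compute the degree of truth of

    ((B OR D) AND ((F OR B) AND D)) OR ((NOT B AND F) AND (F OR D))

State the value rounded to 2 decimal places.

0.17

B OR D = min(1, a+b) on (0.13, 0.22) = 0.35
F OR B = min(1, a+b) on (0.54, 0.13) = 0.67
(F OR B) AND D = max(0, a+b−1) on (0.67, 0.22) = 0.00
(B OR D) AND ((F OR B) AND D) = max(0, a+b−1) on (0.35, 0.00) = 0.00
NOT B = 1 − 0.13 = 0.87
NOT B AND F = max(0, a+b−1) on (0.87, 0.54) = 0.41
F OR D = min(1, a+b) on (0.54, 0.22) = 0.76
(NOT B AND F) AND (F OR D) = max(0, a+b−1) on (0.41, 0.76) = 0.17
((B OR D) AND ((F OR B) AND D)) OR ((NOT B AND F) AND (F OR D)) = min(1, a+b) on (0.00, 0.17) = 0.17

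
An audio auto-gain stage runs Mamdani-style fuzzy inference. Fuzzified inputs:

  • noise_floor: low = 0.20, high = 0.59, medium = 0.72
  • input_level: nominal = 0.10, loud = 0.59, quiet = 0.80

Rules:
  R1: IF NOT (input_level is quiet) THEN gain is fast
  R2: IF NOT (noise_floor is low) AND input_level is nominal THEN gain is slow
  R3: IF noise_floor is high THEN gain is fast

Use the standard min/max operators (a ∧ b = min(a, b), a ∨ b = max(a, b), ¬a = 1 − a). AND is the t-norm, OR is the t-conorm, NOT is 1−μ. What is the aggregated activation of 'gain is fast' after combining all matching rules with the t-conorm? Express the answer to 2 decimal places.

0.59

R1: ¬quiet=1−0.80=0.20 → w = 0.20
R2: ¬low=1−0.20=0.80, nominal=0.10; AND[min(a, b)] → w = 0.10
R3: high=0.59 → w = 0.59
Rules with consequent 'fast': {R1, R3} → strengths 0.20, 0.59
Aggregate via t-conorm [max(a, b)]: 0.59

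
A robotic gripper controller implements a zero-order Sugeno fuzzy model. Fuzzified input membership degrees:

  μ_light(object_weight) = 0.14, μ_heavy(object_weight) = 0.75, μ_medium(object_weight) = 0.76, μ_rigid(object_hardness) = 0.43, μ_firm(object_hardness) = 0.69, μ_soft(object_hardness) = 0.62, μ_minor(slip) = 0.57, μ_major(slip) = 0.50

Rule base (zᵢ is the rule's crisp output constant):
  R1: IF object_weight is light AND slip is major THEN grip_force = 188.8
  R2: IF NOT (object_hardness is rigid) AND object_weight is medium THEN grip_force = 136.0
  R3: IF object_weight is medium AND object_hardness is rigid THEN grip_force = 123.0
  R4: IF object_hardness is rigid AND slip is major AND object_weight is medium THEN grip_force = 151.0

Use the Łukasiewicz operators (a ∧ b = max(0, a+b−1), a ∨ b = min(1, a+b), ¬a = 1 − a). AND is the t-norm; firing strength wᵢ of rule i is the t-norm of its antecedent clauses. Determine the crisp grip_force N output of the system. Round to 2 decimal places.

131.25

R1 (z=188.8): light=0.14, major=0.50; AND[max(0, a+b−1)] → w = 0.00
R2 (z=136.0): ¬rigid=1−0.43=0.57, medium=0.76; AND[max(0, a+b−1)] → w = 0.33
R3 (z=123.0): medium=0.76, rigid=0.43; AND[max(0, a+b−1)] → w = 0.19
R4 (z=151.0): rigid=0.43, major=0.50, medium=0.76; AND[max(0, a+b−1)] → w = 0.00
Weighted average = (0.00·188.8 + 0.33·136.0 + 0.19·123.0 + 0.00·151.0) / (0.00 + 0.33 + 0.19 + 0.00)
  = 68.2500 / 0.5200 = 131.25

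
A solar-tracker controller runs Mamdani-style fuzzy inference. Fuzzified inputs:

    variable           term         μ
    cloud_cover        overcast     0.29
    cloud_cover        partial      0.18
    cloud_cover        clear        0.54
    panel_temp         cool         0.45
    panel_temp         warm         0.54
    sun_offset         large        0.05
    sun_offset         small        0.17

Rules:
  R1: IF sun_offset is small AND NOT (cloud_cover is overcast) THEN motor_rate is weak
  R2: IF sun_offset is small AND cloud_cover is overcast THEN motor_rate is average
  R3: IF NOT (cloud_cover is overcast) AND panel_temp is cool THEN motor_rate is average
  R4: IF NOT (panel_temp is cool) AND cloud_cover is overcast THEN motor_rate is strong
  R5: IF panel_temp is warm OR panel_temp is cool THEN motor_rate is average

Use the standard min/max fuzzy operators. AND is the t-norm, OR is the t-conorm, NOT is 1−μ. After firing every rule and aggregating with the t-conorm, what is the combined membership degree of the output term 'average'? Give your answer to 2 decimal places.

0.54

R1: small=0.17, ¬overcast=1−0.29=0.71; AND[min(a, b)] → w = 0.17
R2: small=0.17, overcast=0.29; AND[min(a, b)] → w = 0.17
R3: ¬overcast=1−0.29=0.71, cool=0.45; AND[min(a, b)] → w = 0.45
R4: ¬cool=1−0.45=0.55, overcast=0.29; AND[min(a, b)] → w = 0.29
R5: warm=0.54, cool=0.45; OR[max(a, b)] → w = 0.54
Rules with consequent 'average': {R2, R3, R5} → strengths 0.17, 0.45, 0.54
Aggregate via t-conorm [max(a, b)]: 0.54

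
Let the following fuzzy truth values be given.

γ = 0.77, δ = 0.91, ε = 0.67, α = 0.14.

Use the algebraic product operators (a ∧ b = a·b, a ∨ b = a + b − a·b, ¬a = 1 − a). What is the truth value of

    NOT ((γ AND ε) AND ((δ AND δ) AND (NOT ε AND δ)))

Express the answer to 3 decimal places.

0.872

γ AND ε = a·b on (0.7700, 0.6700) = 0.5159
δ AND δ = a·b on (0.9100, 0.9100) = 0.8281
NOT ε = 1 − 0.6700 = 0.3300
NOT ε AND δ = a·b on (0.3300, 0.9100) = 0.3003
(δ AND δ) AND (NOT ε AND δ) = a·b on (0.8281, 0.3003) = 0.2487
(γ AND ε) AND ((δ AND δ) AND (NOT ε AND δ)) = a·b on (0.5159, 0.2487) = 0.1283
NOT ((γ AND ε) AND ((δ AND δ) AND (NOT ε AND δ))) = 1 − 0.1283 = 0.8717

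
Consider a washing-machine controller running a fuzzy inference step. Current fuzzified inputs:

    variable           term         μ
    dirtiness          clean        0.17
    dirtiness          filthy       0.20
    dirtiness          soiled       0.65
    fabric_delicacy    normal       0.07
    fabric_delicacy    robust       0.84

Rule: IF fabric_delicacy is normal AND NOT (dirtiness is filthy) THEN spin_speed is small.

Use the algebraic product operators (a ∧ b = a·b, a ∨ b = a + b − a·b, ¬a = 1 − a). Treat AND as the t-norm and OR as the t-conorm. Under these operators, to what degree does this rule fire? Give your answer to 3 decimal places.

0.056

firing strength: normal=0.07, ¬filthy=1−0.20=0.80; AND[a·b] → w = 0.0560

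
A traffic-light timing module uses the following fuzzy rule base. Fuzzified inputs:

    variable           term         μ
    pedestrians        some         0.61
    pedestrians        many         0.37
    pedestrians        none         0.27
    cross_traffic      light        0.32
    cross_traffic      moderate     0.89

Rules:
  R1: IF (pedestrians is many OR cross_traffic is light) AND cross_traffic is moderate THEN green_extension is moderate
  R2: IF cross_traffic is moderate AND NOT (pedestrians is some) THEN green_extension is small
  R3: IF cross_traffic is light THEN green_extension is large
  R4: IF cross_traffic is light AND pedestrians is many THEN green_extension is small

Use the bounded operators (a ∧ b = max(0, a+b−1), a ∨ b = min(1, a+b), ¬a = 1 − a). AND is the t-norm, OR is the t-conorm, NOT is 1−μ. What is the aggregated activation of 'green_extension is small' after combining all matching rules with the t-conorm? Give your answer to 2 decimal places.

0.28

R1: (many=0.37 OR light=0.32) = 0.69; AND[max(0, a+b−1)] with moderate=0.89 → w = 0.58
R2: moderate=0.89, ¬some=1−0.61=0.39; AND[max(0, a+b−1)] → w = 0.28
R3: light=0.32 → w = 0.32
R4: light=0.32, many=0.37; AND[max(0, a+b−1)] → w = 0.00
Rules with consequent 'small': {R2, R4} → strengths 0.28, 0.00
Aggregate via t-conorm [min(1, a+b)]: 0.28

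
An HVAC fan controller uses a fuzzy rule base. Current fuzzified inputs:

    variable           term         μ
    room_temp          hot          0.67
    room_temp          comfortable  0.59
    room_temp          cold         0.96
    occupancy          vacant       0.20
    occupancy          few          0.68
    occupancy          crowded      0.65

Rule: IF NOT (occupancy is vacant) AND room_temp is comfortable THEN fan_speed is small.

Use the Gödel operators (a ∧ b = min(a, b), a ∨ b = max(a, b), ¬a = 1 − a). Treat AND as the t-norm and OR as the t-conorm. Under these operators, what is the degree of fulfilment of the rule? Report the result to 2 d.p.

firing strength: ¬vacant=1−0.20=0.80, comfortable=0.59; AND[min(a, b)] → w = 0.59

0.59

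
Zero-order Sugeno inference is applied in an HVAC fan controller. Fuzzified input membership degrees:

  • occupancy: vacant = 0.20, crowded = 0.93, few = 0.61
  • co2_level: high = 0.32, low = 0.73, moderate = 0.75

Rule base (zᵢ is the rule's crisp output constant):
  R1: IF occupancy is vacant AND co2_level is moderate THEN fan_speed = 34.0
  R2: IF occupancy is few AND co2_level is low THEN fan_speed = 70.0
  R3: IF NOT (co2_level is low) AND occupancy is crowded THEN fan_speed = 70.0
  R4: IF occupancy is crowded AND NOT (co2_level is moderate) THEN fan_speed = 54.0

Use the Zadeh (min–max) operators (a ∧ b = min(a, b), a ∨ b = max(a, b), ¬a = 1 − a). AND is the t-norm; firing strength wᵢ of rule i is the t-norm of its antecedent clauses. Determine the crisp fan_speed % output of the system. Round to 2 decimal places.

R1 (z=34.0): vacant=0.20, moderate=0.75; AND[min(a, b)] → w = 0.20
R2 (z=70.0): few=0.61, low=0.73; AND[min(a, b)] → w = 0.61
R3 (z=70.0): ¬low=1−0.73=0.27, crowded=0.93; AND[min(a, b)] → w = 0.27
R4 (z=54.0): crowded=0.93, ¬moderate=1−0.75=0.25; AND[min(a, b)] → w = 0.25
Weighted average = (0.20·34.0 + 0.61·70.0 + 0.27·70.0 + 0.25·54.0) / (0.20 + 0.61 + 0.27 + 0.25)
  = 81.9000 / 1.3300 = 61.58

61.58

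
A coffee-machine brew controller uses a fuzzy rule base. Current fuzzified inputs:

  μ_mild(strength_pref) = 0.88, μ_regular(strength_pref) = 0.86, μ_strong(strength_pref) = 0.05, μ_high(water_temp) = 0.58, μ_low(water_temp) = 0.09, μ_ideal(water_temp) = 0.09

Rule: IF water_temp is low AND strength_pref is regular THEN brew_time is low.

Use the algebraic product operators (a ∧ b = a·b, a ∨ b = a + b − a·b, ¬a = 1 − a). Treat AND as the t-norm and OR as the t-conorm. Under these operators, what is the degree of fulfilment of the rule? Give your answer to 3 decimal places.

firing strength: low=0.09, regular=0.86; AND[a·b] → w = 0.0774

0.077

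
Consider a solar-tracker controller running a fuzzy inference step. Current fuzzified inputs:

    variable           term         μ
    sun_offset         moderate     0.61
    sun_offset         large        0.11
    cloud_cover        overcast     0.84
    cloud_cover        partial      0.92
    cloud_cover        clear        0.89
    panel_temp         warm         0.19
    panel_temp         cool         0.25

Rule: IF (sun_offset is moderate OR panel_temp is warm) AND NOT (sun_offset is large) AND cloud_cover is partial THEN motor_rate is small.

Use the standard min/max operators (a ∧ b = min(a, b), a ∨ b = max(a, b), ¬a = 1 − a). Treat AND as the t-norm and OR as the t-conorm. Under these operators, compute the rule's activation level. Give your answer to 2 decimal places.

0.61

firing strength: (moderate=0.61 OR warm=0.19) = 0.61; AND[min(a, b)] with ¬large=1−0.11=0.89, partial=0.92 → w = 0.61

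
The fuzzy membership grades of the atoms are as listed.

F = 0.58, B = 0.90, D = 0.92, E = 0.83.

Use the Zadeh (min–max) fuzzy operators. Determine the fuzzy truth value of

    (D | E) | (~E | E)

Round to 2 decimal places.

0.92

D | E = max(a, b) on (0.92, 0.83) = 0.92
~E = 1 − 0.83 = 0.17
~E | E = max(a, b) on (0.17, 0.83) = 0.83
(D | E) | (~E | E) = max(a, b) on (0.92, 0.83) = 0.92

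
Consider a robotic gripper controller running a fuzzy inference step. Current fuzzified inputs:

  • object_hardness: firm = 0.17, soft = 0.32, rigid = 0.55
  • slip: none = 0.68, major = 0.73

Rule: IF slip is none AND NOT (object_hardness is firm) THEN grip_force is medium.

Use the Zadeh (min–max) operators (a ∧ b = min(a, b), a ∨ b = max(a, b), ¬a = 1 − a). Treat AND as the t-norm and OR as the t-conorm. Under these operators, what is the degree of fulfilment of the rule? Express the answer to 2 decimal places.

0.68

firing strength: none=0.68, ¬firm=1−0.17=0.83; AND[min(a, b)] → w = 0.68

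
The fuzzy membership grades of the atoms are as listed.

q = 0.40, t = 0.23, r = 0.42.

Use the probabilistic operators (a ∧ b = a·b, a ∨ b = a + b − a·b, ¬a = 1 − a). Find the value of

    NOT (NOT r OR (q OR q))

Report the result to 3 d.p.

NOT r = 1 − 0.4200 = 0.5800
q OR q = a + b − a·b on (0.4000, 0.4000) = 0.6400
NOT r OR (q OR q) = a + b − a·b on (0.5800, 0.6400) = 0.8488
NOT (NOT r OR (q OR q)) = 1 − 0.8488 = 0.1512

0.151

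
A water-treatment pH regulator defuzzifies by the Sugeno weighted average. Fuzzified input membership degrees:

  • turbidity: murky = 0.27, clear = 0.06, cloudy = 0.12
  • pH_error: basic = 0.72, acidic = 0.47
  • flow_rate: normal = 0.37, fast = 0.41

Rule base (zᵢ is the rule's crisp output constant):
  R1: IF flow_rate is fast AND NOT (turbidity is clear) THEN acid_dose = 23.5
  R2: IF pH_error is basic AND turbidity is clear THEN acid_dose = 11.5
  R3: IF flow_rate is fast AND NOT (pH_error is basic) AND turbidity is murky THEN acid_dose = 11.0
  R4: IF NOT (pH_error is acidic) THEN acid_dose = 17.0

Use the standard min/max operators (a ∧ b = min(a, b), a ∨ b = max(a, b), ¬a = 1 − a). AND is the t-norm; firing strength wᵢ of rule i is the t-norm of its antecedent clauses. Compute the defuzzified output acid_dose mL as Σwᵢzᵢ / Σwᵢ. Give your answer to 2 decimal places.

17.56

R1 (z=23.5): fast=0.41, ¬clear=1−0.06=0.94; AND[min(a, b)] → w = 0.41
R2 (z=11.5): basic=0.72, clear=0.06; AND[min(a, b)] → w = 0.06
R3 (z=11.0): fast=0.41, ¬basic=1−0.72=0.28, murky=0.27; AND[min(a, b)] → w = 0.27
R4 (z=17.0): ¬acidic=1−0.47=0.53 → w = 0.53
Weighted average = (0.41·23.5 + 0.06·11.5 + 0.27·11.0 + 0.53·17.0) / (0.41 + 0.06 + 0.27 + 0.53)
  = 22.3050 / 1.2700 = 17.56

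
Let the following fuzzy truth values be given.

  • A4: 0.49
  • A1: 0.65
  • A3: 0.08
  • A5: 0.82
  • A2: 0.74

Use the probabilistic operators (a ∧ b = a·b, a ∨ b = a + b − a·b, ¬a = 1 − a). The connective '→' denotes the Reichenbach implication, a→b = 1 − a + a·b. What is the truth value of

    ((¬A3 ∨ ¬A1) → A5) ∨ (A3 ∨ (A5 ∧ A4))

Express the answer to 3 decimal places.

0.906

¬A3 = 1 − 0.0800 = 0.9200
¬A1 = 1 − 0.6500 = 0.3500
¬A3 ∨ ¬A1 = a + b − a·b on (0.9200, 0.3500) = 0.9480
(¬A3 ∨ ¬A1) → A5  [Reichenbach: 1 − a + a·b] with a=0.9480, b=0.8200 → 0.8294
A5 ∧ A4 = a·b on (0.8200, 0.4900) = 0.4018
A3 ∨ (A5 ∧ A4) = a + b − a·b on (0.0800, 0.4018) = 0.4497
((¬A3 ∨ ¬A1) → A5) ∨ (A3 ∨ (A5 ∧ A4)) = a + b − a·b on (0.8294, 0.4497) = 0.9061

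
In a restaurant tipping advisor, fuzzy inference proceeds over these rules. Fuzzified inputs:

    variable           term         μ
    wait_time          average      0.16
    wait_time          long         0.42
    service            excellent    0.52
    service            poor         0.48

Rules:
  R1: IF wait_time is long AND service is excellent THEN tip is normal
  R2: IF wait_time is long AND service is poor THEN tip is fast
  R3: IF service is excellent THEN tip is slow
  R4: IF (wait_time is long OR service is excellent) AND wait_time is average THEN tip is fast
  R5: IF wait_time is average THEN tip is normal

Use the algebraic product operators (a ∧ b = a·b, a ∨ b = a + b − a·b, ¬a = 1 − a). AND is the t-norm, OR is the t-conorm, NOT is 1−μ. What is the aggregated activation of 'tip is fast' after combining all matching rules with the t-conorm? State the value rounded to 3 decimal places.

R1: long=0.42, excellent=0.52; AND[a·b] → w = 0.2184
R2: long=0.42, poor=0.48; AND[a·b] → w = 0.2016
R3: excellent=0.52 → w = 0.5200
R4: (long=0.42 OR excellent=0.52) = 0.7216; AND[a·b] with average=0.16 → w = 0.1155
R5: average=0.16 → w = 0.1600
Rules with consequent 'fast': {R2, R4} → strengths 0.2016, 0.1155
Aggregate via t-conorm [a + b − a·b]: 0.2938

0.294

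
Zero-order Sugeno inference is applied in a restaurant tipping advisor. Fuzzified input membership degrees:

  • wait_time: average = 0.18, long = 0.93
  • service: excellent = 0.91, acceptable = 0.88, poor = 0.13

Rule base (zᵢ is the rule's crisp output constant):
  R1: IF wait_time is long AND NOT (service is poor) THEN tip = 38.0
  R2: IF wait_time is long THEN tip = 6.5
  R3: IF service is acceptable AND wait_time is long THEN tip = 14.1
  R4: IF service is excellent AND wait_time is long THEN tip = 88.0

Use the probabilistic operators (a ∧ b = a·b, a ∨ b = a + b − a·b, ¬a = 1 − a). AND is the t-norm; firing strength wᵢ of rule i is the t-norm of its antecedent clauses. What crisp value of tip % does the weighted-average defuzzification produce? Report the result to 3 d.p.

R1 (z=38.0): long=0.93, ¬poor=1−0.13=0.87; AND[a·b] → w = 0.8091
R2 (z=6.5): long=0.93 → w = 0.9300
R3 (z=14.1): acceptable=0.88, long=0.93; AND[a·b] → w = 0.8184
R4 (z=88.0): excellent=0.91, long=0.93; AND[a·b] → w = 0.8463
Weighted average = (0.8091·38.0 + 0.9300·6.5 + 0.8184·14.1 + 0.8463·88.0) / (0.8091 + 0.9300 + 0.8184 + 0.8463)
  = 122.8046 / 3.4038 = 36.079

36.079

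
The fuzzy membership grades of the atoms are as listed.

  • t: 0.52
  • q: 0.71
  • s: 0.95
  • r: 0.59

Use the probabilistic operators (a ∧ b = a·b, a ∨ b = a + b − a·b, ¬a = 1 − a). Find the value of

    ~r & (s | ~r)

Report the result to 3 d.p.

0.398

~r = 1 − 0.5900 = 0.4100
~r = 1 − 0.5900 = 0.4100
s | ~r = a + b − a·b on (0.9500, 0.4100) = 0.9705
~r & (s | ~r) = a·b on (0.4100, 0.9705) = 0.3979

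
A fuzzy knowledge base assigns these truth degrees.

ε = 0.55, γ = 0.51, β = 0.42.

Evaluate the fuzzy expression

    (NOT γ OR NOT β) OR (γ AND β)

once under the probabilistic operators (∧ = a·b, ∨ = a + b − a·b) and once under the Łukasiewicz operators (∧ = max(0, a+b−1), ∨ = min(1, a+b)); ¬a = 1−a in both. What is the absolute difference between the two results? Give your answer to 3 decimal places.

Under probabilistic:
  NOT γ = 1 − 0.5100 = 0.4900
  NOT β = 1 − 0.4200 = 0.5800
  NOT γ OR NOT β = a + b − a·b on (0.4900, 0.5800) = 0.7858
  γ AND β = a·b on (0.5100, 0.4200) = 0.2142
  (NOT γ OR NOT β) OR (γ AND β) = a + b − a·b on (0.7858, 0.2142) = 0.8317
  → value = 0.8317
Under Łukasiewicz:
  NOT γ = 1 − 0.51 = 0.49
  NOT β = 1 − 0.42 = 0.58
  NOT γ OR NOT β = min(1, a+b) on (0.49, 0.58) = 1.00
  γ AND β = max(0, a+b−1) on (0.51, 0.42) = 0.00
  (NOT γ OR NOT β) OR (γ AND β) = min(1, a+b) on (1.00, 0.00) = 1.00
  → value = 1.0000
|0.8317 − 1.0000| = 0.168

0.168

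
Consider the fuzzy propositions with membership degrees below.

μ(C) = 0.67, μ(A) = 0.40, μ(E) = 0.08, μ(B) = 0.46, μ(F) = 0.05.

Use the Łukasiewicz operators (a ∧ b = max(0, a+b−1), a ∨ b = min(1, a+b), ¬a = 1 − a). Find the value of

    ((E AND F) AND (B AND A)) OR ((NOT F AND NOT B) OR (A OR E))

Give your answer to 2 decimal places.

0.97

E AND F = max(0, a+b−1) on (0.08, 0.05) = 0.00
B AND A = max(0, a+b−1) on (0.46, 0.40) = 0.00
(E AND F) AND (B AND A) = max(0, a+b−1) on (0.00, 0.00) = 0.00
NOT F = 1 − 0.05 = 0.95
NOT B = 1 − 0.46 = 0.54
NOT F AND NOT B = max(0, a+b−1) on (0.95, 0.54) = 0.49
A OR E = min(1, a+b) on (0.40, 0.08) = 0.48
(NOT F AND NOT B) OR (A OR E) = min(1, a+b) on (0.49, 0.48) = 0.97
((E AND F) AND (B AND A)) OR ((NOT F AND NOT B) OR (A OR E)) = min(1, a+b) on (0.00, 0.97) = 0.97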